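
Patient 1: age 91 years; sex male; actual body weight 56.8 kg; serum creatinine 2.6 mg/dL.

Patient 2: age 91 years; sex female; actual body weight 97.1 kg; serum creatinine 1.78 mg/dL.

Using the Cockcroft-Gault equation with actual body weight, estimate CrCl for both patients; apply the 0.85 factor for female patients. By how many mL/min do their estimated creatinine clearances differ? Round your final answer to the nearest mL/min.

Patient 1: CrCl = (140 − 91) × 56.8 / (72 × 2.6) = 2783.2 / 187.20 ≈ 14.9 mL/min
Patient 2: CrCl = (140 − 91) × 97.1 / (72 × 1.78) × 0.85 = 4757.9 / 128.16 × 0.85 ≈ 31.6 mL/min
|14.9 − 31.6| = 16.7 mL/min

17 mL/min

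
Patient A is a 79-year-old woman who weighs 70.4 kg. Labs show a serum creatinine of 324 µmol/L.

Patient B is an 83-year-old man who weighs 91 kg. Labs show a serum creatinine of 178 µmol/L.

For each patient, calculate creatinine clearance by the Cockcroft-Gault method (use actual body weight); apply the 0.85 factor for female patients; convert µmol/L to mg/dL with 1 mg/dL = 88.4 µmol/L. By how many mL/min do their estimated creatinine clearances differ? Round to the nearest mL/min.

22 mL/min

Patient A: SCr = 324 / 88.4 = 3.665 mg/dL
Patient A: CrCl = (140 − 79) × 70.4 / (72 × 3.665) × 0.85 = 4294.4 / 263.88 × 0.85 ≈ 13.8 mL/min
Patient B: SCr = 178 / 88.4 = 2.014 mg/dL
Patient B: CrCl = (140 − 83) × 91 / (72 × 2.014) = 5187.0 / 145.01 ≈ 35.8 mL/min
|13.8 − 35.8| = 22.0 mL/min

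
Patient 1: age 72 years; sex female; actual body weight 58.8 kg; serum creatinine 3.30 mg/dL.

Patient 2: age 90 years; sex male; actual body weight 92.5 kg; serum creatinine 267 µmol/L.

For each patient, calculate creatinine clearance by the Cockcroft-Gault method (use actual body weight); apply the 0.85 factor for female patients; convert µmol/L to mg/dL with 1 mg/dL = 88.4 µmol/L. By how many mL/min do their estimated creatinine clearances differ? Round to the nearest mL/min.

Patient 1: CrCl = (140 − 72) × 58.8 / (72 × 3.3) × 0.85 = 3998.4 / 237.60 × 0.85 ≈ 14.3 mL/min
Patient 2: SCr = 267 / 88.4 = 3.02 mg/dL
Patient 2: CrCl = (140 − 90) × 92.5 / (72 × 3.02) = 4625.0 / 217.44 ≈ 21.3 mL/min
|14.3 − 21.3| = 7.0 mL/min

7 mL/min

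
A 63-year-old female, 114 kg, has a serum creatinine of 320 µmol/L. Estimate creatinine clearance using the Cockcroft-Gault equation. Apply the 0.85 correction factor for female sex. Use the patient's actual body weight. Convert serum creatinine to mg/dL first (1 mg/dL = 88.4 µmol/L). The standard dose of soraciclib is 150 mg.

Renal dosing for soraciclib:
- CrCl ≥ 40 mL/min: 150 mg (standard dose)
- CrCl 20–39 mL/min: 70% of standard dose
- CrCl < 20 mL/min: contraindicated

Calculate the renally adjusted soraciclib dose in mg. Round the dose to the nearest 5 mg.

105 mg

SCr = 320 / 88.4 = 3.62 mg/dL
CrCl = (140 − 63) × 114 / (72 × 3.62) × 0.85 = 8778.0 / 260.64 × 0.85 ≈ 28.6 mL/min
CrCl ≈ 29 mL/min → bracket 20–39 mL/min.
70% of 150 mg = 105 mg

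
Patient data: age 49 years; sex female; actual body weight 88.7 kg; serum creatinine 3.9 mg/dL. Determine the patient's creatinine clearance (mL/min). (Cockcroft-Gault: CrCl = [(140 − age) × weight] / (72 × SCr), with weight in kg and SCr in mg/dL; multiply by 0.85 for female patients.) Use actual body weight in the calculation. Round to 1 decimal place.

24.4 mL/min

CrCl = (140 − 49) × 88.7 / (72 × 3.9) × 0.85 = 8071.7 / 280.80 × 0.85 ≈ 24.4 mL/min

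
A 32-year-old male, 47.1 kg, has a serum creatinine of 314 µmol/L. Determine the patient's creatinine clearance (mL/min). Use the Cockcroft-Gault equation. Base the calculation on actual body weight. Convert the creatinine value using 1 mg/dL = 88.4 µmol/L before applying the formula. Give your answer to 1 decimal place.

19.9 mL/min

SCr = 314 / 88.4 = 3.552 mg/dL
CrCl = (140 − 32) × 47.1 / (72 × 3.552) = 5086.8 / 255.74 ≈ 19.9 mL/min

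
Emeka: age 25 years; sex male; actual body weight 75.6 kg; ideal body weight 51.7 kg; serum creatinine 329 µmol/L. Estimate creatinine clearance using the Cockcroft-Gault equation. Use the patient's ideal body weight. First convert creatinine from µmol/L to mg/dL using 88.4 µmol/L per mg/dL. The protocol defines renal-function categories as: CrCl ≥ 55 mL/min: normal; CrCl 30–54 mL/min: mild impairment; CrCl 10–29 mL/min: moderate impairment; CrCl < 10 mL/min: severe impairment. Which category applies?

SCr = 329 / 88.4 = 3.722 mg/dL
CrCl = (140 − 25) × 51.7 / (72 × 3.722) = 5945.5 / 267.98 ≈ 22.2 mL/min
22 mL/min falls in the 'moderate impairment' range.

moderate impairment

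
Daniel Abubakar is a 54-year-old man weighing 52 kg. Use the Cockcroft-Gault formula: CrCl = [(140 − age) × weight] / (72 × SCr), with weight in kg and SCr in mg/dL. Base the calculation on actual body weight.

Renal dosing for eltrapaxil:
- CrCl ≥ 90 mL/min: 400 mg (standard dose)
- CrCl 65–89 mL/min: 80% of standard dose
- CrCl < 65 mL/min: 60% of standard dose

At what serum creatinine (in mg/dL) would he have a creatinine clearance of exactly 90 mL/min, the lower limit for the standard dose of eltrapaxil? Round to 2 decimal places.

0.69 mg/dL

Standard dose requires CrCl ≥ 90 mL/min.
Set (140 − 54) × 52 / (72 × SCr) = 90
SCr = (140 − 54) × 52 / (72 × 90) = 0.690 mg/dL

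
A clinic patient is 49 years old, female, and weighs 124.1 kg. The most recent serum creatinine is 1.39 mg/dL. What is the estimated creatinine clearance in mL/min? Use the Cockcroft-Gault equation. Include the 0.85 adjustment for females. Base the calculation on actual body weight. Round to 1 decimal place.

95.9 mL/min

CrCl = (140 − 49) × 124.1 / (72 × 1.39) × 0.85 = 11293.1 / 100.08 × 0.85 ≈ 95.9 mL/min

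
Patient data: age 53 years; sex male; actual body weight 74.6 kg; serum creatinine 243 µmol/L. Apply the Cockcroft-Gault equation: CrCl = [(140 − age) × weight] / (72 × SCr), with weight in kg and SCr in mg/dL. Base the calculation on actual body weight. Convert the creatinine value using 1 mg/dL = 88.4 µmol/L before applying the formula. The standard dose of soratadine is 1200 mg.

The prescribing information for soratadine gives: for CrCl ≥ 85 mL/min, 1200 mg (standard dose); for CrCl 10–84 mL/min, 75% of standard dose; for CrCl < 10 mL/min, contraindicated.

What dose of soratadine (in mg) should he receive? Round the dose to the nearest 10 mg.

900 mg

SCr = 243 / 88.4 = 2.749 mg/dL
CrCl = (140 − 53) × 74.6 / (72 × 2.749) = 6490.2 / 197.93 ≈ 32.8 mL/min
CrCl ≈ 33 mL/min → bracket 10–84 mL/min.
75% of 1200 mg = 900 mg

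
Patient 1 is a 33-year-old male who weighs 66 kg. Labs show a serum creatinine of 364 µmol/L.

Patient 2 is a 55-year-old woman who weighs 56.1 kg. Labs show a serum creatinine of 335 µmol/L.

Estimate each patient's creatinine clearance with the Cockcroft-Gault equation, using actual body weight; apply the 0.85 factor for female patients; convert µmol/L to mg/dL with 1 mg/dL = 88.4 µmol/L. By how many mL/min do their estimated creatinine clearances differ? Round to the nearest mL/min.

9 mL/min

Patient 1: SCr = 364 / 88.4 = 4.118 mg/dL
Patient 1: CrCl = (140 − 33) × 66 / (72 × 4.118) = 7062.0 / 296.50 ≈ 23.8 mL/min
Patient 2: SCr = 335 / 88.4 = 3.79 mg/dL
Patient 2: CrCl = (140 − 55) × 56.1 / (72 × 3.79) × 0.85 = 4768.5 / 272.88 × 0.85 ≈ 14.9 mL/min
|23.8 − 14.9| = 8.9 mL/min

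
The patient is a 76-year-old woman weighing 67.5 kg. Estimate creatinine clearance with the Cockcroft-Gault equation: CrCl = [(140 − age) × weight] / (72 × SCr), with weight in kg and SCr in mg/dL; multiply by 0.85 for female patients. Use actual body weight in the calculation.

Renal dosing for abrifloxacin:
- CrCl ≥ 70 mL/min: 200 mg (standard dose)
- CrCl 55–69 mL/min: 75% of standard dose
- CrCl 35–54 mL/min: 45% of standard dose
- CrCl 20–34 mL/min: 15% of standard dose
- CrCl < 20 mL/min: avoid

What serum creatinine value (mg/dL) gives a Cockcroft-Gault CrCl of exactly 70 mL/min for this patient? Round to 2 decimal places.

Standard dose requires CrCl ≥ 70 mL/min.
Set (140 − 76) × 67.5 × 0.85 / (72 × SCr) = 70
SCr = (140 − 76) × 67.5 × 0.85 / (72 × 70) = 0.729 mg/dL

0.73 mg/dL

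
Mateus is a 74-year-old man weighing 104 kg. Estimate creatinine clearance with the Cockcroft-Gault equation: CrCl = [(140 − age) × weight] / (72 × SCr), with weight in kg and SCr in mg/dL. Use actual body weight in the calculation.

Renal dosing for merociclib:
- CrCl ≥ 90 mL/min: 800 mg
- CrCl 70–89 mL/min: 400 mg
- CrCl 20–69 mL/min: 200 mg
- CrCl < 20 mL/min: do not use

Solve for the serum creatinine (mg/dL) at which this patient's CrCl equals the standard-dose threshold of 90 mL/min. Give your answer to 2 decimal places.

1.06 mg/dL

Standard dose requires CrCl ≥ 90 mL/min.
Set (140 − 74) × 104 / (72 × SCr) = 90
SCr = (140 − 74) × 104 / (72 × 90) = 1.059 mg/dL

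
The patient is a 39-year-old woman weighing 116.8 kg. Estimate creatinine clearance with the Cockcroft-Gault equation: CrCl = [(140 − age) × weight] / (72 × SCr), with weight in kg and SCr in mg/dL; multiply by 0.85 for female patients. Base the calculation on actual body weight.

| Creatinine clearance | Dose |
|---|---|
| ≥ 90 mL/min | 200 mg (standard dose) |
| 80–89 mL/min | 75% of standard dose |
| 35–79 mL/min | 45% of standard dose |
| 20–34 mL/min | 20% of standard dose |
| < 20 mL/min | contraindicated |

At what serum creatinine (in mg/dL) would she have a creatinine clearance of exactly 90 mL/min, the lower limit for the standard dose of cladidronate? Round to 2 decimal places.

1.55 mg/dL

Standard dose requires CrCl ≥ 90 mL/min.
Set (140 − 39) × 116.8 × 0.85 / (72 × SCr) = 90
SCr = (140 − 39) × 116.8 × 0.85 / (72 × 90) = 1.547 mg/dL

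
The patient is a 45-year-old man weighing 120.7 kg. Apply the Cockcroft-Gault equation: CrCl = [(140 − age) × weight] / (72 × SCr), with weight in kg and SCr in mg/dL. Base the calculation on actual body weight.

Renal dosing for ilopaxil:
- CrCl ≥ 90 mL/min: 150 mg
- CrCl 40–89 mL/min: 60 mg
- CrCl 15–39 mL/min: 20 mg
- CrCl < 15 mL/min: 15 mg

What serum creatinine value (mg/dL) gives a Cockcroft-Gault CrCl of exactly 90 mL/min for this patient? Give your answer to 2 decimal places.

1.77 mg/dL

Standard dose requires CrCl ≥ 90 mL/min.
Set (140 − 45) × 120.7 / (72 × SCr) = 90
SCr = (140 − 45) × 120.7 / (72 × 90) = 1.770 mg/dL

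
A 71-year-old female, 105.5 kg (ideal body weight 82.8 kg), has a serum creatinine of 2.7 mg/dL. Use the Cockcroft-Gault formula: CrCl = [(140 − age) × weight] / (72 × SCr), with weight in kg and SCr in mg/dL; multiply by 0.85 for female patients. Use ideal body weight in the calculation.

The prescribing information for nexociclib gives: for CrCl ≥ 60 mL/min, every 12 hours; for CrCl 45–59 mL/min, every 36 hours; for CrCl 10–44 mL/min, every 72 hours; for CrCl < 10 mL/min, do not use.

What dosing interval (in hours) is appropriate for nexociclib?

CrCl = (140 − 71) × 82.8 / (72 × 2.7) × 0.85 = 5713.2 / 194.40 × 0.85 ≈ 25.0 mL/min
CrCl ≈ 25 mL/min → bracket 10–44 mL/min → every 72 hours.

every 72 hours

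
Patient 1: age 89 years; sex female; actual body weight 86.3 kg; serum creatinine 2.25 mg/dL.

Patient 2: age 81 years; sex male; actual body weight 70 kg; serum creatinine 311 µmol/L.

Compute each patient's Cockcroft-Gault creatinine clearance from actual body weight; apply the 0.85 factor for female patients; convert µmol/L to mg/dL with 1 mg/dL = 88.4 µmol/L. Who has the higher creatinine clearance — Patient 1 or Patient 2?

Patient 1: CrCl = (140 − 89) × 86.3 / (72 × 2.25) × 0.85 = 4401.3 / 162.00 × 0.85 ≈ 23.1 mL/min
Patient 2: SCr = 311 / 88.4 = 3.518 mg/dL
Patient 2: CrCl = (140 − 81) × 70 / (72 × 3.518) = 4130.0 / 253.30 ≈ 16.3 mL/min
23.1 vs 16.3 mL/min → Patient 1 is higher.

Patient 1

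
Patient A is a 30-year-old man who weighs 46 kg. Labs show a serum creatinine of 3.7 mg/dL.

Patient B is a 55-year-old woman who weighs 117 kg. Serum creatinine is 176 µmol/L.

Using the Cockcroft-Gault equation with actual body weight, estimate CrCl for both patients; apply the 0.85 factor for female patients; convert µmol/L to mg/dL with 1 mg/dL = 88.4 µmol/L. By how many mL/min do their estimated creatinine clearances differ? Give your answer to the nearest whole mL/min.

Patient A: CrCl = (140 − 30) × 46 / (72 × 3.7) = 5060.0 / 266.40 ≈ 19.0 mL/min
Patient B: SCr = 176 / 88.4 = 1.991 mg/dL
Patient B: CrCl = (140 − 55) × 117 / (72 × 1.991) × 0.85 = 9945.0 / 143.35 × 0.85 ≈ 59.0 mL/min
|19.0 − 59.0| = 40.0 mL/min

40 mL/min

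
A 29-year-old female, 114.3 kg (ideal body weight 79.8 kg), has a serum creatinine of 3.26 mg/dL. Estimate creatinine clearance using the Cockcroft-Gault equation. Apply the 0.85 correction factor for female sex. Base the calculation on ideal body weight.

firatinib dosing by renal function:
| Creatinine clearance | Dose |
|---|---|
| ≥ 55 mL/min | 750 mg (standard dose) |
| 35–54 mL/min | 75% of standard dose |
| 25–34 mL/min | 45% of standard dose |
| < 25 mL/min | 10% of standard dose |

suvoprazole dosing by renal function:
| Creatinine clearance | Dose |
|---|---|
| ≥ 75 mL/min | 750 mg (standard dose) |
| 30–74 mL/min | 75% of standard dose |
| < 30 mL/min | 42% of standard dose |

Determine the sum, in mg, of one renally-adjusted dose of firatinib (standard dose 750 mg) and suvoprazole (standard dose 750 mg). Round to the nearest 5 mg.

CrCl = (140 − 29) × 79.8 / (72 × 3.26) × 0.85 = 8857.8 / 234.72 × 0.85 ≈ 32.1 mL/min
CrCl ≈ 32 mL/min.
firatinib: 25–34 mL/min → 45% of 750 mg = 337.5 mg.
suvoprazole: 30–74 mL/min → 75% of 750 mg = 562.5 mg.
Total = 337.5 + 562.5 = 900 mg.

900 mg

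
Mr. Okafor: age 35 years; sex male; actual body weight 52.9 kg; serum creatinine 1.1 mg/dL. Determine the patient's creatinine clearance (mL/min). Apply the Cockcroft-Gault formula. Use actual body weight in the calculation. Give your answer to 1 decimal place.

70.1 mL/min

CrCl = (140 − 35) × 52.9 / (72 × 1.1) = 5554.5 / 79.20 ≈ 70.1 mL/min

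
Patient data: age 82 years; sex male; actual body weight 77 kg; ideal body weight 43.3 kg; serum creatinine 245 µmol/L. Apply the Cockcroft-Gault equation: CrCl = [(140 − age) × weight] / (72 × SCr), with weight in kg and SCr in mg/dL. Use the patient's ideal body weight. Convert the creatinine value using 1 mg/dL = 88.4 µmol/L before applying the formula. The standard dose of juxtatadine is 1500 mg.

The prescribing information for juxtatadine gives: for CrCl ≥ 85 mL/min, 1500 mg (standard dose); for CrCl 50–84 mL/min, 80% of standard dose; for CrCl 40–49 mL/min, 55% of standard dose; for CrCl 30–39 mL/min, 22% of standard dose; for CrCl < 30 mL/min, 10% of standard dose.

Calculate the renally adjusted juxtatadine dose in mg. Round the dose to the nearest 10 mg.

SCr = 245 / 88.4 = 2.771 mg/dL
CrCl = (140 − 82) × 43.3 / (72 × 2.771) = 2511.4 / 199.51 ≈ 12.6 mL/min
CrCl ≈ 13 mL/min → bracket < 30 mL/min.
10% of 1500 mg = 150 mg

150 mg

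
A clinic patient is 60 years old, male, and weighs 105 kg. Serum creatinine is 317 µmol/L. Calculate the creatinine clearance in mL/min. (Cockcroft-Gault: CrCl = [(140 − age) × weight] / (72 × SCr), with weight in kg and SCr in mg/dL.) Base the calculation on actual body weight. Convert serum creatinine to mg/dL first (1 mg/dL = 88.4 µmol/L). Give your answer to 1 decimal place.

32.5 mL/min

SCr = 317 / 88.4 = 3.586 mg/dL
CrCl = (140 − 60) × 105 / (72 × 3.586) = 8400.0 / 258.19 ≈ 32.5 mL/min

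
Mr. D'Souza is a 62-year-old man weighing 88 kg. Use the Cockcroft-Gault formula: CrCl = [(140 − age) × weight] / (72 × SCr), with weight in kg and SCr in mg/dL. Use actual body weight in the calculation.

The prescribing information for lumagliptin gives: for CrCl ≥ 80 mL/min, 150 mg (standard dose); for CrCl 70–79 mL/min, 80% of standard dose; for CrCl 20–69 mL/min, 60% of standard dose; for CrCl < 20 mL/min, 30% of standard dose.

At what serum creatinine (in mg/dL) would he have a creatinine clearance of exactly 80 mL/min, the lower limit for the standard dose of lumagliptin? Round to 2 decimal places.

1.19 mg/dL

Standard dose requires CrCl ≥ 80 mL/min.
Set (140 − 62) × 88 / (72 × SCr) = 80
SCr = (140 − 62) × 88 / (72 × 80) = 1.192 mg/dL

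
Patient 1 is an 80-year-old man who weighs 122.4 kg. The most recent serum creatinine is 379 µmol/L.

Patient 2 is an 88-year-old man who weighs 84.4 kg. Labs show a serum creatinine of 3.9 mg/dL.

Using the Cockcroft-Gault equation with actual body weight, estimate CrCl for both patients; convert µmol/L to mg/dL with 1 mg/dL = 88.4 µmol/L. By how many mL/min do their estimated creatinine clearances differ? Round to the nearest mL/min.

8 mL/min

Patient 1: SCr = 379 / 88.4 = 4.287 mg/dL
Patient 1: CrCl = (140 − 80) × 122.4 / (72 × 4.287) = 7344.0 / 308.66 ≈ 23.8 mL/min
Patient 2: CrCl = (140 − 88) × 84.4 / (72 × 3.9) = 4388.8 / 280.80 ≈ 15.6 mL/min
|23.8 − 15.6| = 8.2 mL/min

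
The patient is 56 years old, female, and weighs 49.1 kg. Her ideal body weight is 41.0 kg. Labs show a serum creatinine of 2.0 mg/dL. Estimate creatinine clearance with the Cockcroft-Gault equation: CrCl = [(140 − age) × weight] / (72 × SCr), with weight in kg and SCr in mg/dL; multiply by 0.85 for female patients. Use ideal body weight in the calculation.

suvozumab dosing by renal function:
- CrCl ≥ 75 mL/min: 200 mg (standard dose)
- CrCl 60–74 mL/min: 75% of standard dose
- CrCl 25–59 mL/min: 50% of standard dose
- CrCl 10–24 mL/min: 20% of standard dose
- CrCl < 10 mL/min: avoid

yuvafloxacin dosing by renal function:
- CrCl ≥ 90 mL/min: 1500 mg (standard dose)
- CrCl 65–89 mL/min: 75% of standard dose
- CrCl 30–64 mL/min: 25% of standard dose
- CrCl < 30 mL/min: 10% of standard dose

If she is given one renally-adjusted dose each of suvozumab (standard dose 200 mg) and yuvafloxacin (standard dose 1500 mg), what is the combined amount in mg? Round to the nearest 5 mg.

CrCl = (140 − 56) × 41 / (72 × 2) × 0.85 = 3444.0 / 144.00 × 0.85 ≈ 20.3 mL/min
CrCl ≈ 20 mL/min.
suvozumab: 10–24 mL/min → 20% of 200 mg = 40 mg.
yuvafloxacin: < 30 mL/min → 10% of 1500 mg = 150 mg.
Total = 40 + 150 = 190 mg.

190 mg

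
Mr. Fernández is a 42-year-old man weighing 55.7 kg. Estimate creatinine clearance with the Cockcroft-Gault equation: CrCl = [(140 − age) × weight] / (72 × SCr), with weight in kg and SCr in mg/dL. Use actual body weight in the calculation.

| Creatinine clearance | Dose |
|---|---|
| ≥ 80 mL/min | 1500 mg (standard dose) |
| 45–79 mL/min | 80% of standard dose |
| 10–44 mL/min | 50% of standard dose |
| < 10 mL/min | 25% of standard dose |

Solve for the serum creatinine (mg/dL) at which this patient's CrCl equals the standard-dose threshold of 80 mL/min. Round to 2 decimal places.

0.95 mg/dL

Standard dose requires CrCl ≥ 80 mL/min.
Set (140 − 42) × 55.7 / (72 × SCr) = 80
SCr = (140 − 42) × 55.7 / (72 × 80) = 0.948 mg/dL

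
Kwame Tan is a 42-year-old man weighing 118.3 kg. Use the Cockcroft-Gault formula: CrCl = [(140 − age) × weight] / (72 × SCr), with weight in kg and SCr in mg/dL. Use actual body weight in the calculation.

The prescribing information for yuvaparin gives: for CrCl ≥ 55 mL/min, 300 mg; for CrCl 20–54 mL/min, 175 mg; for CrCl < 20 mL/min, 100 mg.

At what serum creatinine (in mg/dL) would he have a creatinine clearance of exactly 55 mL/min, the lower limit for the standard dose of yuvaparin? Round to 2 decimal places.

2.93 mg/dL

Standard dose requires CrCl ≥ 55 mL/min.
Set (140 − 42) × 118.3 / (72 × SCr) = 55
SCr = (140 − 42) × 118.3 / (72 × 55) = 2.928 mg/dL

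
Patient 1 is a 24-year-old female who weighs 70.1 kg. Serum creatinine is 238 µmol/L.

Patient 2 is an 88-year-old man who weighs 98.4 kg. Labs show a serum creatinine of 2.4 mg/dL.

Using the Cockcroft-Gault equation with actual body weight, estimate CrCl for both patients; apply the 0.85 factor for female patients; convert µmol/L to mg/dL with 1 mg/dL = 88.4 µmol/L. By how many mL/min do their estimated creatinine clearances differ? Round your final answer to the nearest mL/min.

Patient 1: SCr = 238 / 88.4 = 2.692 mg/dL
Patient 1: CrCl = (140 − 24) × 70.1 / (72 × 2.692) × 0.85 = 8131.6 / 193.82 × 0.85 ≈ 35.7 mL/min
Patient 2: CrCl = (140 − 88) × 98.4 / (72 × 2.4) = 5116.8 / 172.80 ≈ 29.6 mL/min
|35.7 − 29.6| = 6.1 mL/min

6 mL/min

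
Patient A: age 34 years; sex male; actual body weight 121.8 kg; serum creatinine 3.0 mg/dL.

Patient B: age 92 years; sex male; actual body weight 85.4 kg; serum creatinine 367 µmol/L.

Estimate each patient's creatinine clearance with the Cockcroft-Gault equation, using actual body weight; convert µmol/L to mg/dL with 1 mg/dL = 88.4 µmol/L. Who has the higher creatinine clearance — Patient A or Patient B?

Patient A: CrCl = (140 − 34) × 121.8 / (72 × 3) = 12910.8 / 216.00 ≈ 59.8 mL/min
Patient B: SCr = 367 / 88.4 = 4.152 mg/dL
Patient B: CrCl = (140 − 92) × 85.4 / (72 × 4.152) = 4099.2 / 298.94 ≈ 13.7 mL/min
59.8 vs 13.7 mL/min → Patient A is higher.

Patient A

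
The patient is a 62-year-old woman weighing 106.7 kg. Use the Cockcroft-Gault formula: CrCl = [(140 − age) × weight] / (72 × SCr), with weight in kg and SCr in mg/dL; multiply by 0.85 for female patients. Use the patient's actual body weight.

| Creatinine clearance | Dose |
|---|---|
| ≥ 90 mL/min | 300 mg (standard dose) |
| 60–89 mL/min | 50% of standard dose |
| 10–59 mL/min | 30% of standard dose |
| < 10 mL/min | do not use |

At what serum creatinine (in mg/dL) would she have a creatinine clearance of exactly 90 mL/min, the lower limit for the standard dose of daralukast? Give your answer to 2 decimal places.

1.09 mg/dL

Standard dose requires CrCl ≥ 90 mL/min.
Set (140 − 62) × 106.7 × 0.85 / (72 × SCr) = 90
SCr = (140 − 62) × 106.7 × 0.85 / (72 × 90) = 1.092 mg/dL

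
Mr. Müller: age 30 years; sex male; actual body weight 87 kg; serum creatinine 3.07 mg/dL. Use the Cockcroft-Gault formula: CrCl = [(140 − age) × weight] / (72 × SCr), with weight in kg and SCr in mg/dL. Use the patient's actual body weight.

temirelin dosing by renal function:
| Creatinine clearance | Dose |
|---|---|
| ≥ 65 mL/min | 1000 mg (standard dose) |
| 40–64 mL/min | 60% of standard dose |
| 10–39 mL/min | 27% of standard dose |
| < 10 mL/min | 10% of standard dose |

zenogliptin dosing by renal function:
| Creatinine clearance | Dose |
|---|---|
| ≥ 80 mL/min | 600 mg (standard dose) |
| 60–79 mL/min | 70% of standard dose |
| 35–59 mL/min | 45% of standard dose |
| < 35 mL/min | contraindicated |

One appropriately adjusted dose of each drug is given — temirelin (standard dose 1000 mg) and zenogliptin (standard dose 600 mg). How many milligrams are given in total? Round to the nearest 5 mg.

870 mg

CrCl = (140 − 30) × 87 / (72 × 3.07) = 9570.0 / 221.04 ≈ 43.3 mL/min
CrCl ≈ 43 mL/min.
temirelin: 40–64 mL/min → 60% of 1000 mg = 600 mg.
zenogliptin: 35–59 mL/min → 45% of 600 mg = 270 mg.
Total = 600 + 270 = 870 mg.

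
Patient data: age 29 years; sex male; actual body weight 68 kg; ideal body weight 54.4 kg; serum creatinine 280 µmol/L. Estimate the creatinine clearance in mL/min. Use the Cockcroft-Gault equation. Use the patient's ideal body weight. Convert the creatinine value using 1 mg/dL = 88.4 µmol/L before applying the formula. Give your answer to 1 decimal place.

SCr = 280 / 88.4 = 3.167 mg/dL
CrCl = (140 − 29) × 54.4 / (72 × 3.167) = 6038.4 / 228.02 ≈ 26.5 mL/min

26.5 mL/min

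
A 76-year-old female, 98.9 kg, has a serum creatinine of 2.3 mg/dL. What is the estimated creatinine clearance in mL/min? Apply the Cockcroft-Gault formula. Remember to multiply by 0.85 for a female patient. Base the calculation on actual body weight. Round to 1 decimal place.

32.5 mL/min

CrCl = (140 − 76) × 98.9 / (72 × 2.3) × 0.85 = 6329.6 / 165.60 × 0.85 ≈ 32.5 mL/min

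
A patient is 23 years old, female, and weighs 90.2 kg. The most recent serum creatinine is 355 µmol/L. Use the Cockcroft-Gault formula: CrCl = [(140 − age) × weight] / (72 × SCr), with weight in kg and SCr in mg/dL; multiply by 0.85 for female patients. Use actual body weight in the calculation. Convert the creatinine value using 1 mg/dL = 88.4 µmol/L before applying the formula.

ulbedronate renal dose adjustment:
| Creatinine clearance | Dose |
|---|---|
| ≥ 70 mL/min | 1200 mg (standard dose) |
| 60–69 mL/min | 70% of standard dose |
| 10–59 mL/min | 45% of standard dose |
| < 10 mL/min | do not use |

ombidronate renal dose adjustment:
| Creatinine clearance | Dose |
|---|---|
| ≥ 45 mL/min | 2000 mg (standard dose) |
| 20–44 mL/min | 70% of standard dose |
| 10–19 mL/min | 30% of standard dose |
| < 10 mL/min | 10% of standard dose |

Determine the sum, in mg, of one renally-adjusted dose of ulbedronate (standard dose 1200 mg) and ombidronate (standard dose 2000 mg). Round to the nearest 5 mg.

SCr = 355 / 88.4 = 4.016 mg/dL
CrCl = (140 − 23) × 90.2 / (72 × 4.016) × 0.85 = 10553.4 / 289.15 × 0.85 ≈ 31.0 mL/min
CrCl ≈ 31 mL/min.
ulbedronate: 10–59 mL/min → 45% of 1200 mg = 540 mg.
ombidronate: 20–44 mL/min → 70% of 2000 mg = 1400 mg.
Total = 540 + 1400 = 1940 mg.

1940 mg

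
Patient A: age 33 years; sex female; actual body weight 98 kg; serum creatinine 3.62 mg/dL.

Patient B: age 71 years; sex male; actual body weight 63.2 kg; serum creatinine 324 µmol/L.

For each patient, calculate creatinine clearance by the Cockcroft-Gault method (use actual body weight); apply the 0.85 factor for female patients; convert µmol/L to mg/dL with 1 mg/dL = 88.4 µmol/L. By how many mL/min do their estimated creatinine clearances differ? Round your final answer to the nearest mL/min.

18 mL/min

Patient A: CrCl = (140 − 33) × 98 / (72 × 3.62) × 0.85 = 10486.0 / 260.64 × 0.85 ≈ 34.2 mL/min
Patient B: SCr = 324 / 88.4 = 3.665 mg/dL
Patient B: CrCl = (140 − 71) × 63.2 / (72 × 3.665) = 4360.8 / 263.88 ≈ 16.5 mL/min
|34.2 − 16.5| = 17.7 mL/min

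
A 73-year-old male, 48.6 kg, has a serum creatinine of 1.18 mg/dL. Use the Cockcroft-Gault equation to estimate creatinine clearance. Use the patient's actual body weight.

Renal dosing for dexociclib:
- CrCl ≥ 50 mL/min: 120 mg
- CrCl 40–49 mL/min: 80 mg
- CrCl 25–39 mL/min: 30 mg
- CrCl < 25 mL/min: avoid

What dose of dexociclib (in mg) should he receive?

CrCl = (140 − 73) × 48.6 / (72 × 1.18) = 3256.2 / 84.96 ≈ 38.3 mL/min
CrCl ≈ 38 mL/min → bracket 25–39 mL/min.
Dose for this bracket: 30 mg.

30 mg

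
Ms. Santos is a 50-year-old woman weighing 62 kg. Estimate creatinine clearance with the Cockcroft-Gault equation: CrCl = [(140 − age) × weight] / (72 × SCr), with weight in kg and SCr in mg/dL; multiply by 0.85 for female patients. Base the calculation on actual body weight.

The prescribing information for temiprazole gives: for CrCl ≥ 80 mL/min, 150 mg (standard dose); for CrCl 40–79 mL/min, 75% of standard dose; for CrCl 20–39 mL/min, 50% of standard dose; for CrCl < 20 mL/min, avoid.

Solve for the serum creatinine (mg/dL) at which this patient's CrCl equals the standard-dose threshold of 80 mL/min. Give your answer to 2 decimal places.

Standard dose requires CrCl ≥ 80 mL/min.
Set (140 − 50) × 62 × 0.85 / (72 × SCr) = 80
SCr = (140 − 50) × 62 × 0.85 / (72 × 80) = 0.823 mg/dL

0.82 mg/dL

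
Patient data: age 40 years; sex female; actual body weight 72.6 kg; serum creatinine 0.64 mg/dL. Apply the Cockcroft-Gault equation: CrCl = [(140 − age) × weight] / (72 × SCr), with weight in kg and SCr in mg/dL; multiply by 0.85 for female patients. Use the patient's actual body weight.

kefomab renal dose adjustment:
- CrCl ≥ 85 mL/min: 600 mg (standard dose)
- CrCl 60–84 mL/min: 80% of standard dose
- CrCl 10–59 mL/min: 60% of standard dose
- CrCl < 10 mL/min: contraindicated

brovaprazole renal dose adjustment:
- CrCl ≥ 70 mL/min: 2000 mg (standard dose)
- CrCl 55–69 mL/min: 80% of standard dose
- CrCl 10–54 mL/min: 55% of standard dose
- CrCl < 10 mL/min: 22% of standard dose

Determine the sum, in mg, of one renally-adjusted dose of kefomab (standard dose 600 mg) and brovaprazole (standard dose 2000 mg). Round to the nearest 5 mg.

2600 mg

CrCl = (140 − 40) × 72.6 / (72 × 0.64) × 0.85 = 7260.0 / 46.08 × 0.85 ≈ 133.9 mL/min
CrCl ≈ 134 mL/min.
kefomab: ≥ 85 mL/min → 100% of 600 mg = 600 mg.
brovaprazole: ≥ 70 mL/min → 100% of 2000 mg = 2000 mg.
Total = 600 + 2000 = 2600 mg.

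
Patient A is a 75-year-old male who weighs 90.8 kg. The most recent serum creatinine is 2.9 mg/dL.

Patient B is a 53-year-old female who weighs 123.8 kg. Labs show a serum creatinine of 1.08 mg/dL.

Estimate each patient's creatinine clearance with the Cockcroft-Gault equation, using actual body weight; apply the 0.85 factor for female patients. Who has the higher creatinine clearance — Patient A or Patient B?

Patient B

Patient A: CrCl = (140 − 75) × 90.8 / (72 × 2.9) = 5902.0 / 208.80 ≈ 28.3 mL/min
Patient B: CrCl = (140 − 53) × 123.8 / (72 × 1.08) × 0.85 = 10770.6 / 77.76 × 0.85 ≈ 117.7 mL/min
28.3 vs 117.7 mL/min → Patient B is higher.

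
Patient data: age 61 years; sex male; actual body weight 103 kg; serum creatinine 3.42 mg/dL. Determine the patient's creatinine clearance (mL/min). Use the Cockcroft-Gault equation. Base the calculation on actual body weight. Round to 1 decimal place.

CrCl = (140 − 61) × 103 / (72 × 3.42) = 8137.0 / 246.24 ≈ 33.0 mL/min

33.0 mL/min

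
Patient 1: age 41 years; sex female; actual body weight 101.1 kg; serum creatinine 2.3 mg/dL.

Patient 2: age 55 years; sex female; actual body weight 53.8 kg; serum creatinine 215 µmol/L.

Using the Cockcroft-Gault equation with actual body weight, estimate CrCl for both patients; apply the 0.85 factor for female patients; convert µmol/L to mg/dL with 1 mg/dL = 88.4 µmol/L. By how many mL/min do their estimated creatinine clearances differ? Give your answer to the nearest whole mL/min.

29 mL/min

Patient 1: CrCl = (140 − 41) × 101.1 / (72 × 2.3) × 0.85 = 10008.9 / 165.60 × 0.85 ≈ 51.4 mL/min
Patient 2: SCr = 215 / 88.4 = 2.432 mg/dL
Patient 2: CrCl = (140 − 55) × 53.8 / (72 × 2.432) × 0.85 = 4573.0 / 175.10 × 0.85 ≈ 22.2 mL/min
|51.4 − 22.2| = 29.2 mL/min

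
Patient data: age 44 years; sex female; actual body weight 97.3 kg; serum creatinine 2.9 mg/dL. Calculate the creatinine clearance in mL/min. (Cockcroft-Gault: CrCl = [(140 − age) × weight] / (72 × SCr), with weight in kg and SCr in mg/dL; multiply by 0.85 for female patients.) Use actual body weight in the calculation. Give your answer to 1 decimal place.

38.0 mL/min

CrCl = (140 − 44) × 97.3 / (72 × 2.9) × 0.85 = 9340.8 / 208.80 × 0.85 ≈ 38.0 mL/min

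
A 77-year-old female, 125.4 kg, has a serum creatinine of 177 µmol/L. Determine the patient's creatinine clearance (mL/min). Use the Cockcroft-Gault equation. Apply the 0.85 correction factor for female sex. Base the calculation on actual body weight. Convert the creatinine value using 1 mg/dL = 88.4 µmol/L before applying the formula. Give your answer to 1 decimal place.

SCr = 177 / 88.4 = 2.002 mg/dL
CrCl = (140 − 77) × 125.4 / (72 × 2.002) × 0.85 = 7900.2 / 144.14 × 0.85 ≈ 46.6 mL/min

46.6 mL/min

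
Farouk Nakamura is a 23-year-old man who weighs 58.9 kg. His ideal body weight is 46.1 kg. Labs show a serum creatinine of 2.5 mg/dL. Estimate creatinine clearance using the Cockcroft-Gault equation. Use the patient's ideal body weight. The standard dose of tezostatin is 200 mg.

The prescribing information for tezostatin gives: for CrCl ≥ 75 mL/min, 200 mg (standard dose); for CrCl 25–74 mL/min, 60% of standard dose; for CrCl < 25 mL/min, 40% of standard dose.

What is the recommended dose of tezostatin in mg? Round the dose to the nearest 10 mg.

120 mg

CrCl = (140 − 23) × 46.1 / (72 × 2.5) = 5393.7 / 180.00 ≈ 30.0 mL/min
CrCl ≈ 30 mL/min → bracket 25–74 mL/min.
60% of 200 mg = 120 mg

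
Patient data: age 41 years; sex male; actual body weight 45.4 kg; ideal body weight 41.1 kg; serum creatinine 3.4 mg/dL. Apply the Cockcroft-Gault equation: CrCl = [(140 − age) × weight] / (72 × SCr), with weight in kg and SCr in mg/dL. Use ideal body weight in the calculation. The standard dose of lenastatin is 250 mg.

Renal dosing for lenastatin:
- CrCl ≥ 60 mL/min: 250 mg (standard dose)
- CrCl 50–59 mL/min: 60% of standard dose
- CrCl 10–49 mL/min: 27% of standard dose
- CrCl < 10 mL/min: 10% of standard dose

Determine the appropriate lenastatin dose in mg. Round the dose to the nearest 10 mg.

CrCl = (140 − 41) × 41.1 / (72 × 3.4) = 4068.9 / 244.80 ≈ 16.6 mL/min
CrCl ≈ 17 mL/min → bracket 10–49 mL/min.
27% of 250 mg = 67.5 mg → 70 mg

70 mg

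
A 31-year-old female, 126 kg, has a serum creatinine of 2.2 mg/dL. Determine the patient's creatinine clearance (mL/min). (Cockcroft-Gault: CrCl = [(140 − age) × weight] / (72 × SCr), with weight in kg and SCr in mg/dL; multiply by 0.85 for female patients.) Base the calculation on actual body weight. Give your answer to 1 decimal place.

73.7 mL/min

CrCl = (140 − 31) × 126 / (72 × 2.2) × 0.85 = 13734.0 / 158.40 × 0.85 ≈ 73.7 mL/min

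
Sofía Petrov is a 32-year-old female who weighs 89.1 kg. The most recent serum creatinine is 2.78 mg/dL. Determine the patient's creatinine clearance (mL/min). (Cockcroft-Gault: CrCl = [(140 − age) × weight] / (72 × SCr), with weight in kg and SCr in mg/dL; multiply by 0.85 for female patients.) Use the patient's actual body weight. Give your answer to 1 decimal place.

40.9 mL/min

CrCl = (140 − 32) × 89.1 / (72 × 2.78) × 0.85 = 9622.8 / 200.16 × 0.85 ≈ 40.9 mL/min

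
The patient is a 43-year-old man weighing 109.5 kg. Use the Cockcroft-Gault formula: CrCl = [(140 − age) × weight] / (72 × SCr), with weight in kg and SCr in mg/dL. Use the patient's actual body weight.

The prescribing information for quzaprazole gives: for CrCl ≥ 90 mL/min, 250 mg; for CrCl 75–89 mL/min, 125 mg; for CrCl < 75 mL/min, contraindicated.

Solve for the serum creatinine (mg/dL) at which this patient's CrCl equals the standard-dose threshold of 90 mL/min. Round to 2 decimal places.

1.64 mg/dL

Standard dose requires CrCl ≥ 90 mL/min.
Set (140 − 43) × 109.5 / (72 × SCr) = 90
SCr = (140 − 43) × 109.5 / (72 × 90) = 1.639 mg/dL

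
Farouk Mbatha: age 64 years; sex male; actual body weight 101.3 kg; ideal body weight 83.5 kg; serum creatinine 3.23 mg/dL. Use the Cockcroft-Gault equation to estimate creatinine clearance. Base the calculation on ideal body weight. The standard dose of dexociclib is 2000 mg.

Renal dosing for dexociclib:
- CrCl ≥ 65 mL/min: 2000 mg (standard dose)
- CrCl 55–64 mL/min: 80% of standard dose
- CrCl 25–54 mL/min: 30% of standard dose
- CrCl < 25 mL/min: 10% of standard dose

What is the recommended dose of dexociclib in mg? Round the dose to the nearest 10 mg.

600 mg

CrCl = (140 − 64) × 83.5 / (72 × 3.23) = 6346.0 / 232.56 ≈ 27.3 mL/min
CrCl ≈ 27 mL/min → bracket 25–54 mL/min.
30% of 2000 mg = 600 mg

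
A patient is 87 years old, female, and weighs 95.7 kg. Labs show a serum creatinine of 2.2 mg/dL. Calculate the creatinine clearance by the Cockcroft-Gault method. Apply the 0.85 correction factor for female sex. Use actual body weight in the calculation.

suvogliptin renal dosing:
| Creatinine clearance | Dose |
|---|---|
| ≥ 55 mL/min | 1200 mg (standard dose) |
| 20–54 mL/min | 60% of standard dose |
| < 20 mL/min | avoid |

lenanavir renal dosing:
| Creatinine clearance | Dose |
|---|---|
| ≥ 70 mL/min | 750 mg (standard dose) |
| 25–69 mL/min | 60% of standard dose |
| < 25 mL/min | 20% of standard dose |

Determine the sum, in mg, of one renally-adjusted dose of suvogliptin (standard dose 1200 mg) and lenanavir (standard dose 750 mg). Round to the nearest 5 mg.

CrCl = (140 − 87) × 95.7 / (72 × 2.2) × 0.85 = 5072.1 / 158.40 × 0.85 ≈ 27.2 mL/min
CrCl ≈ 27 mL/min.
suvogliptin: 20–54 mL/min → 60% of 1200 mg = 720 mg.
lenanavir: 25–69 mL/min → 60% of 750 mg = 450 mg.
Total = 720 + 450 = 1170 mg.

1170 mg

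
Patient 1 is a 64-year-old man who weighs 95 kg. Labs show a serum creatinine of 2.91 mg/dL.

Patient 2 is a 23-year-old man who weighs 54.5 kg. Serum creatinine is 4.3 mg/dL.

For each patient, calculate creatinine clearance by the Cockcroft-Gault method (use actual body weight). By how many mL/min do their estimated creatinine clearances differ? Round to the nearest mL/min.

Patient 1: CrCl = (140 − 64) × 95 / (72 × 2.91) = 7220.0 / 209.52 ≈ 34.5 mL/min
Patient 2: CrCl = (140 − 23) × 54.5 / (72 × 4.3) = 6376.5 / 309.60 ≈ 20.6 mL/min
|34.5 − 20.6| = 13.9 mL/min

14 mL/min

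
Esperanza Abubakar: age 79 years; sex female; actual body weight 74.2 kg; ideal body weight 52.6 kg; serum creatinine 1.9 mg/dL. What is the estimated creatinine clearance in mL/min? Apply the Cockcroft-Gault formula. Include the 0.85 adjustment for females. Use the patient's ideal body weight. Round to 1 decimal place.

CrCl = (140 − 79) × 52.6 / (72 × 1.9) × 0.85 = 3208.6 / 136.80 × 0.85 ≈ 19.9 mL/min

19.9 mL/min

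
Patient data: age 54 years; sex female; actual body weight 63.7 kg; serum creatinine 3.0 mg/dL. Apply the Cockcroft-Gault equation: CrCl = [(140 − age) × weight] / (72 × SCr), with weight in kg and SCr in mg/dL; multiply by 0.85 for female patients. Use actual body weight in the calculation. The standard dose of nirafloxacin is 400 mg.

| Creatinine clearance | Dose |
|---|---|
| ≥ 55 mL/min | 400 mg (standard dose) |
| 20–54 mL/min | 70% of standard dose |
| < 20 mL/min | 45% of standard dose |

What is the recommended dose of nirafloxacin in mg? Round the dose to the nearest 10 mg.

280 mg

CrCl = (140 − 54) × 63.7 / (72 × 3) × 0.85 = 5478.2 / 216.00 × 0.85 ≈ 21.6 mL/min
CrCl ≈ 22 mL/min → bracket 20–54 mL/min.
70% of 400 mg = 280 mg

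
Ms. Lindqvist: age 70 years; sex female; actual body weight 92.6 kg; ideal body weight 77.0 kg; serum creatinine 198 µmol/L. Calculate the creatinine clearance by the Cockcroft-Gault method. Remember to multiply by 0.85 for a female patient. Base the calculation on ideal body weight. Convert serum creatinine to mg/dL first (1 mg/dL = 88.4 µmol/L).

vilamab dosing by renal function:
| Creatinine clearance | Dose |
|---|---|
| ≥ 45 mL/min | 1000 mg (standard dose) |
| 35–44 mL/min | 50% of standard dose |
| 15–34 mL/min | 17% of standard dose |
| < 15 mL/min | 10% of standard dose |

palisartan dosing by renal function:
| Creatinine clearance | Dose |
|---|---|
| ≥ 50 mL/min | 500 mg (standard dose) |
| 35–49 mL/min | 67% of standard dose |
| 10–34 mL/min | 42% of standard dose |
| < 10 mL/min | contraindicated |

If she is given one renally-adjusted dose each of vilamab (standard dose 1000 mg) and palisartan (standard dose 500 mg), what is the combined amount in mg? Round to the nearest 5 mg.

380 mg

SCr = 198 / 88.4 = 2.24 mg/dL
CrCl = (140 − 70) × 77 / (72 × 2.24) × 0.85 = 5390.0 / 161.28 × 0.85 ≈ 28.4 mL/min
CrCl ≈ 28 mL/min.
vilamab: 15–34 mL/min → 17% of 1000 mg = 170 mg.
palisartan: 10–34 mL/min → 42% of 500 mg = 210 mg.
Total = 170 + 210 = 380 mg.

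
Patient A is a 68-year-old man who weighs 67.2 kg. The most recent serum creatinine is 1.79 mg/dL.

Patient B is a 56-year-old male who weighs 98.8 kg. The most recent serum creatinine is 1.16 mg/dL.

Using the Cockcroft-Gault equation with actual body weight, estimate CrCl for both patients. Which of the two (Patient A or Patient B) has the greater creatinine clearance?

Patient B

Patient A: CrCl = (140 − 68) × 67.2 / (72 × 1.79) = 4838.4 / 128.88 ≈ 37.5 mL/min
Patient B: CrCl = (140 − 56) × 98.8 / (72 × 1.16) = 8299.2 / 83.52 ≈ 99.4 mL/min
37.5 vs 99.4 mL/min → Patient B is higher.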